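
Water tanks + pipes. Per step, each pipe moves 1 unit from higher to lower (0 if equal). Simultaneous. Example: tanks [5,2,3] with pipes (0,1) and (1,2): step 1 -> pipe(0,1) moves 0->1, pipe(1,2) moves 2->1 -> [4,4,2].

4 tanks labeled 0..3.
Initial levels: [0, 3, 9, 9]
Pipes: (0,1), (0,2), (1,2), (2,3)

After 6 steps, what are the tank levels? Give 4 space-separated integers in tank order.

Answer: 6 5 4 6

Derivation:
Step 1: flows [1->0,2->0,2->1,2=3] -> levels [2 3 7 9]
Step 2: flows [1->0,2->0,2->1,3->2] -> levels [4 3 6 8]
Step 3: flows [0->1,2->0,2->1,3->2] -> levels [4 5 5 7]
Step 4: flows [1->0,2->0,1=2,3->2] -> levels [6 4 5 6]
Step 5: flows [0->1,0->2,2->1,3->2] -> levels [4 6 6 5]
Step 6: flows [1->0,2->0,1=2,2->3] -> levels [6 5 4 6]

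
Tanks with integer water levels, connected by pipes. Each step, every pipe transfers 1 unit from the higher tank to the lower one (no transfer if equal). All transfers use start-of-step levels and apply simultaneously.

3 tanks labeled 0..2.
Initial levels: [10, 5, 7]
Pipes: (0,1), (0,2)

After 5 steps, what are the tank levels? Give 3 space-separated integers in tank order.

Step 1: flows [0->1,0->2] -> levels [8 6 8]
Step 2: flows [0->1,0=2] -> levels [7 7 8]
Step 3: flows [0=1,2->0] -> levels [8 7 7]
Step 4: flows [0->1,0->2] -> levels [6 8 8]
Step 5: flows [1->0,2->0] -> levels [8 7 7]

Answer: 8 7 7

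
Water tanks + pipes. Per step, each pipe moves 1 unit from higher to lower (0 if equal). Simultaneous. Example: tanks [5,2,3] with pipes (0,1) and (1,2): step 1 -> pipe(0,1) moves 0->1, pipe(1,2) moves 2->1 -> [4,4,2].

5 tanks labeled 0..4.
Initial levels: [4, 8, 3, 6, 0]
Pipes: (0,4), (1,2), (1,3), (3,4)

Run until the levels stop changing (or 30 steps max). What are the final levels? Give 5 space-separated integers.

Step 1: flows [0->4,1->2,1->3,3->4] -> levels [3 6 4 6 2]
Step 2: flows [0->4,1->2,1=3,3->4] -> levels [2 5 5 5 4]
Step 3: flows [4->0,1=2,1=3,3->4] -> levels [3 5 5 4 4]
Step 4: flows [4->0,1=2,1->3,3=4] -> levels [4 4 5 5 3]
Step 5: flows [0->4,2->1,3->1,3->4] -> levels [3 6 4 3 5]
Step 6: flows [4->0,1->2,1->3,4->3] -> levels [4 4 5 5 3]
  -> period-2 cycle: step 6 state = step 4 state; never stabilizes
  -> state at step 30: (30-4) mod 2 = 0, same as step 4 -> [4 4 5 5 3]

Answer: 4 4 5 5 3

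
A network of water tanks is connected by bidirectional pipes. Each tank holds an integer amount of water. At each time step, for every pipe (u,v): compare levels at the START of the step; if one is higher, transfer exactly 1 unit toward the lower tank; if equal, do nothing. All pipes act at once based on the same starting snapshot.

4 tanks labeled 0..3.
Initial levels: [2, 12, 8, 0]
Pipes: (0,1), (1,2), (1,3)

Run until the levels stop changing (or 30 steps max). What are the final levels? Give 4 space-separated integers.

Answer: 6 4 6 6

Derivation:
Step 1: flows [1->0,1->2,1->3] -> levels [3 9 9 1]
Step 2: flows [1->0,1=2,1->3] -> levels [4 7 9 2]
Step 3: flows [1->0,2->1,1->3] -> levels [5 6 8 3]
Step 4: flows [1->0,2->1,1->3] -> levels [6 5 7 4]
Step 5: flows [0->1,2->1,1->3] -> levels [5 6 6 5]
Step 6: flows [1->0,1=2,1->3] -> levels [6 4 6 6]
Step 7: flows [0->1,2->1,3->1] -> levels [5 7 5 5]
Step 8: flows [1->0,1->2,1->3] -> levels [6 4 6 6]
  -> period-2 cycle: step 8 state = step 6 state; never stabilizes
  -> state at step 30: (30-6) mod 2 = 0, same as step 6 -> [6 4 6 6]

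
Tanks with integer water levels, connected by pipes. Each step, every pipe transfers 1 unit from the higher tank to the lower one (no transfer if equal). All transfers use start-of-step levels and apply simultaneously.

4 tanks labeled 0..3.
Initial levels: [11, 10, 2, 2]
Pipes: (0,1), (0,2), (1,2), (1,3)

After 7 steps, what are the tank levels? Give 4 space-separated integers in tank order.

Step 1: flows [0->1,0->2,1->2,1->3] -> levels [9 9 4 3]
Step 2: flows [0=1,0->2,1->2,1->3] -> levels [8 7 6 4]
Step 3: flows [0->1,0->2,1->2,1->3] -> levels [6 6 8 5]
Step 4: flows [0=1,2->0,2->1,1->3] -> levels [7 6 6 6]
Step 5: flows [0->1,0->2,1=2,1=3] -> levels [5 7 7 6]
Step 6: flows [1->0,2->0,1=2,1->3] -> levels [7 5 6 7]
Step 7: flows [0->1,0->2,2->1,3->1] -> levels [5 8 6 6]

Answer: 5 8 6 6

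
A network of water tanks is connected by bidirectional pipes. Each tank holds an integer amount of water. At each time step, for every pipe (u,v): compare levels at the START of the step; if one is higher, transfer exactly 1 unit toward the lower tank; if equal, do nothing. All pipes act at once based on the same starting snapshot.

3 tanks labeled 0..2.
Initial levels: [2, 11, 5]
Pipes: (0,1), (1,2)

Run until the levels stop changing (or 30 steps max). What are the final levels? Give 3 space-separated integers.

Step 1: flows [1->0,1->2] -> levels [3 9 6]
Step 2: flows [1->0,1->2] -> levels [4 7 7]
Step 3: flows [1->0,1=2] -> levels [5 6 7]
Step 4: flows [1->0,2->1] -> levels [6 6 6]
Step 5: flows [0=1,1=2] -> levels [6 6 6]
  -> stable (no change)

Answer: 6 6 6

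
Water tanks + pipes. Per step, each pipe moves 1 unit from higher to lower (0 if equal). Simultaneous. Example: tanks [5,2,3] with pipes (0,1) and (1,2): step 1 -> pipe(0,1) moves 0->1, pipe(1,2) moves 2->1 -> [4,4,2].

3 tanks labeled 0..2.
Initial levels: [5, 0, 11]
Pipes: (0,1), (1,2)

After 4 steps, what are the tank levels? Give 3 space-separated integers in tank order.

Step 1: flows [0->1,2->1] -> levels [4 2 10]
Step 2: flows [0->1,2->1] -> levels [3 4 9]
Step 3: flows [1->0,2->1] -> levels [4 4 8]
Step 4: flows [0=1,2->1] -> levels [4 5 7]

Answer: 4 5 7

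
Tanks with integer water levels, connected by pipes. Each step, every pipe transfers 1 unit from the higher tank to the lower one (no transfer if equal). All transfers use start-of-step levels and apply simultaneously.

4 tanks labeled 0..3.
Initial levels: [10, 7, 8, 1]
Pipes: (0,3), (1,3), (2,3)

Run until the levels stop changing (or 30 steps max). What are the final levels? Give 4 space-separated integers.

Step 1: flows [0->3,1->3,2->3] -> levels [9 6 7 4]
Step 2: flows [0->3,1->3,2->3] -> levels [8 5 6 7]
Step 3: flows [0->3,3->1,3->2] -> levels [7 6 7 6]
Step 4: flows [0->3,1=3,2->3] -> levels [6 6 6 8]
Step 5: flows [3->0,3->1,3->2] -> levels [7 7 7 5]
Step 6: flows [0->3,1->3,2->3] -> levels [6 6 6 8]
  -> period-2 cycle: step 6 state = step 4 state; never stabilizes
  -> state at step 30: (30-4) mod 2 = 0, same as step 4 -> [6 6 6 8]

Answer: 6 6 6 8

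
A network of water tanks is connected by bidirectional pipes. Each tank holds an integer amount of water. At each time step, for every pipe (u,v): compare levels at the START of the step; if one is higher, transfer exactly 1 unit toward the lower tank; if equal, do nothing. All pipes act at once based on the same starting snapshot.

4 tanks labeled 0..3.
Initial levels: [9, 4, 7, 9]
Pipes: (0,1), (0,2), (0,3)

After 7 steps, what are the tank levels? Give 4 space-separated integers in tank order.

Answer: 6 7 8 8

Derivation:
Step 1: flows [0->1,0->2,0=3] -> levels [7 5 8 9]
Step 2: flows [0->1,2->0,3->0] -> levels [8 6 7 8]
Step 3: flows [0->1,0->2,0=3] -> levels [6 7 8 8]
Step 4: flows [1->0,2->0,3->0] -> levels [9 6 7 7]
Step 5: flows [0->1,0->2,0->3] -> levels [6 7 8 8]
  -> period-2 cycle: step 5 state = step 3 state
  -> state at step 7: (7-3) mod 2 = 0, same as step 3 -> [6 7 8 8]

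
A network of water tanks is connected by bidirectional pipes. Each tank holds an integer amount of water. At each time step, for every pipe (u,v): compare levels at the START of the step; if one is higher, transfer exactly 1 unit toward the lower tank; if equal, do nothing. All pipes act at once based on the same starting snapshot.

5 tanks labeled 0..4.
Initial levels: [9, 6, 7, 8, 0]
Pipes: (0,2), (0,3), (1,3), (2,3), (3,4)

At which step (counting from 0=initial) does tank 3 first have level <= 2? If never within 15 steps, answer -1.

Step 1: flows [0->2,0->3,3->1,3->2,3->4] -> levels [7 7 9 6 1]
Step 2: flows [2->0,0->3,1->3,2->3,3->4] -> levels [7 6 7 8 2]
Step 3: flows [0=2,3->0,3->1,3->2,3->4] -> levels [8 7 8 4 3]
Step 4: flows [0=2,0->3,1->3,2->3,3->4] -> levels [7 6 7 6 4]
Step 5: flows [0=2,0->3,1=3,2->3,3->4] -> levels [6 6 6 7 5]
Step 6: flows [0=2,3->0,3->1,3->2,3->4] -> levels [7 7 7 3 6]
Step 7: flows [0=2,0->3,1->3,2->3,4->3] -> levels [6 6 6 7 5]
  -> period-2 cycle (repeats step 5); tank 3 never drops to <=2
Tank 3 never reaches <=2 within 15 steps

Answer: -1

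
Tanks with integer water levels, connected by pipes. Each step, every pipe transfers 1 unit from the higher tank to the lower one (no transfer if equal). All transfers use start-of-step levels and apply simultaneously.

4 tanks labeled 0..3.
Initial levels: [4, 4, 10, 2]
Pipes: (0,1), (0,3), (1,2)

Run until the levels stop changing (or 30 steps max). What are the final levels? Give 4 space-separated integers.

Answer: 6 4 6 4

Derivation:
Step 1: flows [0=1,0->3,2->1] -> levels [3 5 9 3]
Step 2: flows [1->0,0=3,2->1] -> levels [4 5 8 3]
Step 3: flows [1->0,0->3,2->1] -> levels [4 5 7 4]
Step 4: flows [1->0,0=3,2->1] -> levels [5 5 6 4]
Step 5: flows [0=1,0->3,2->1] -> levels [4 6 5 5]
Step 6: flows [1->0,3->0,1->2] -> levels [6 4 6 4]
Step 7: flows [0->1,0->3,2->1] -> levels [4 6 5 5]
  -> period-2 cycle: step 7 state = step 5 state; never stabilizes
  -> state at step 30: (30-5) mod 2 = 1, same as step 6 -> [6 4 6 4]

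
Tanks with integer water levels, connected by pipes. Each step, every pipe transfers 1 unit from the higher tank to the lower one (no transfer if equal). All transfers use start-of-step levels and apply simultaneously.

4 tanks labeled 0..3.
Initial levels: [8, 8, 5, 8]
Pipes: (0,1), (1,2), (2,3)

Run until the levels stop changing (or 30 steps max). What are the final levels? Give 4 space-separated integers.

Step 1: flows [0=1,1->2,3->2] -> levels [8 7 7 7]
Step 2: flows [0->1,1=2,2=3] -> levels [7 8 7 7]
Step 3: flows [1->0,1->2,2=3] -> levels [8 6 8 7]
Step 4: flows [0->1,2->1,2->3] -> levels [7 8 6 8]
Step 5: flows [1->0,1->2,3->2] -> levels [8 6 8 7]
  -> period-2 cycle: step 5 state = step 3 state; never stabilizes
  -> state at step 30: (30-3) mod 2 = 1, same as step 4 -> [7 8 6 8]

Answer: 7 8 6 8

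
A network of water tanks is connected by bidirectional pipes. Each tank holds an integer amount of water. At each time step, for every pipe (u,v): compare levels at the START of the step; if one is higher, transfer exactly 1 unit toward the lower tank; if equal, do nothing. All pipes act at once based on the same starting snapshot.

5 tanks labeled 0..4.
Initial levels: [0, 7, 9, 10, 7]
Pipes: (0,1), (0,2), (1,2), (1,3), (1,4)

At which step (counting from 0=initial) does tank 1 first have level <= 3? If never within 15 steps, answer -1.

Step 1: flows [1->0,2->0,2->1,3->1,1=4] -> levels [2 8 7 9 7]
Step 2: flows [1->0,2->0,1->2,3->1,1->4] -> levels [4 6 7 8 8]
Step 3: flows [1->0,2->0,2->1,3->1,4->1] -> levels [6 8 5 7 7]
Step 4: flows [1->0,0->2,1->2,1->3,1->4] -> levels [6 4 7 8 8]
Step 5: flows [0->1,2->0,2->1,3->1,4->1] -> levels [6 8 5 7 7]
  -> period-2 cycle (repeats step 3); tank 1 never drops to <=3
Tank 1 never reaches <=3 within 15 steps

Answer: -1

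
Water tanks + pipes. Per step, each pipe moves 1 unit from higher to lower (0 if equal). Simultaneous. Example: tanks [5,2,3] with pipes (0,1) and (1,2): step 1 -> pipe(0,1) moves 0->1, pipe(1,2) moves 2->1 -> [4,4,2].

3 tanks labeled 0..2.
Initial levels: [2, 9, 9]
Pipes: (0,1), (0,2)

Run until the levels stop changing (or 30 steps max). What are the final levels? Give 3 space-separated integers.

Step 1: flows [1->0,2->0] -> levels [4 8 8]
Step 2: flows [1->0,2->0] -> levels [6 7 7]
Step 3: flows [1->0,2->0] -> levels [8 6 6]
Step 4: flows [0->1,0->2] -> levels [6 7 7]
  -> period-2 cycle: step 4 state = step 2 state; never stabilizes
  -> state at step 30: (30-2) mod 2 = 0, same as step 2 -> [6 7 7]

Answer: 6 7 7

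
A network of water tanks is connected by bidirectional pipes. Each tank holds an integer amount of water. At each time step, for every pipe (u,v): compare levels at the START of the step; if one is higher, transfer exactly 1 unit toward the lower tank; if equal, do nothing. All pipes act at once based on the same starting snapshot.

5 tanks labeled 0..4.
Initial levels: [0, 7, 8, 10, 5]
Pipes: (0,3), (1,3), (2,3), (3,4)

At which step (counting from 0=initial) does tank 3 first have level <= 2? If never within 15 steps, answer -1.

Step 1: flows [3->0,3->1,3->2,3->4] -> levels [1 8 9 6 6]
Step 2: flows [3->0,1->3,2->3,3=4] -> levels [2 7 8 7 6]
Step 3: flows [3->0,1=3,2->3,3->4] -> levels [3 7 7 6 7]
Step 4: flows [3->0,1->3,2->3,4->3] -> levels [4 6 6 8 6]
Step 5: flows [3->0,3->1,3->2,3->4] -> levels [5 7 7 4 7]
Step 6: flows [0->3,1->3,2->3,4->3] -> levels [4 6 6 8 6]
  -> period-2 cycle (repeats step 4); tank 3 never drops to <=2
Tank 3 never reaches <=2 within 15 steps

Answer: -1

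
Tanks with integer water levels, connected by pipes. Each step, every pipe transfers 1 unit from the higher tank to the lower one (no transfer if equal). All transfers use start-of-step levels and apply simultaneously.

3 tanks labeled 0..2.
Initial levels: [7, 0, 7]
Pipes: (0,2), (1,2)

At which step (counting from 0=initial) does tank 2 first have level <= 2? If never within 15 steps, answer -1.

Step 1: flows [0=2,2->1] -> levels [7 1 6]
Step 2: flows [0->2,2->1] -> levels [6 2 6]
Step 3: flows [0=2,2->1] -> levels [6 3 5]
Step 4: flows [0->2,2->1] -> levels [5 4 5]
Step 5: flows [0=2,2->1] -> levels [5 5 4]
Step 6: flows [0->2,1->2] -> levels [4 4 6]
Step 7: flows [2->0,2->1] -> levels [5 5 4]
  -> period-2 cycle (repeats step 5); tank 2 never drops to <=2
Tank 2 never reaches <=2 within 15 steps

Answer: -1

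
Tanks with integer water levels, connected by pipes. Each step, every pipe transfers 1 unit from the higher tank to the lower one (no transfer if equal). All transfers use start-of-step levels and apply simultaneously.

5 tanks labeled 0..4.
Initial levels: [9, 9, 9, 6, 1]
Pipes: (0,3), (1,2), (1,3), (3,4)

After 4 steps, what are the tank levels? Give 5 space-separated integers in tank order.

Step 1: flows [0->3,1=2,1->3,3->4] -> levels [8 8 9 7 2]
Step 2: flows [0->3,2->1,1->3,3->4] -> levels [7 8 8 8 3]
Step 3: flows [3->0,1=2,1=3,3->4] -> levels [8 8 8 6 4]
Step 4: flows [0->3,1=2,1->3,3->4] -> levels [7 7 8 7 5]

Answer: 7 7 8 7 5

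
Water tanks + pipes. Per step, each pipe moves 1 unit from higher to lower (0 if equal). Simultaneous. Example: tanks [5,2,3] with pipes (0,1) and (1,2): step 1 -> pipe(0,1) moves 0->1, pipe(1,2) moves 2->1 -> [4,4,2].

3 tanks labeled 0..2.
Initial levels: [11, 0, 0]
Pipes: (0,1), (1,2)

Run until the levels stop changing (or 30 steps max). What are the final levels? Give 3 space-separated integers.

Answer: 4 3 4

Derivation:
Step 1: flows [0->1,1=2] -> levels [10 1 0]
Step 2: flows [0->1,1->2] -> levels [9 1 1]
Step 3: flows [0->1,1=2] -> levels [8 2 1]
Step 4: flows [0->1,1->2] -> levels [7 2 2]
Step 5: flows [0->1,1=2] -> levels [6 3 2]
Step 6: flows [0->1,1->2] -> levels [5 3 3]
Step 7: flows [0->1,1=2] -> levels [4 4 3]
Step 8: flows [0=1,1->2] -> levels [4 3 4]
Step 9: flows [0->1,2->1] -> levels [3 5 3]
Step 10: flows [1->0,1->2] -> levels [4 3 4]
  -> period-2 cycle: step 10 state = step 8 state; never stabilizes
  -> state at step 30: (30-8) mod 2 = 0, same as step 8 -> [4 3 4]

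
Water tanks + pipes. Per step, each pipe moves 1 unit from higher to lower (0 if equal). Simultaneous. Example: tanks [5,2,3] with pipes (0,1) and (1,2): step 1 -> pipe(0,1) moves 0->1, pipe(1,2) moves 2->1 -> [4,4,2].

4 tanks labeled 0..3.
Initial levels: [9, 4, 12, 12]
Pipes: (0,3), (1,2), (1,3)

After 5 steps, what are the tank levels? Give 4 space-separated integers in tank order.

Step 1: flows [3->0,2->1,3->1] -> levels [10 6 11 10]
Step 2: flows [0=3,2->1,3->1] -> levels [10 8 10 9]
Step 3: flows [0->3,2->1,3->1] -> levels [9 10 9 9]
Step 4: flows [0=3,1->2,1->3] -> levels [9 8 10 10]
Step 5: flows [3->0,2->1,3->1] -> levels [10 10 9 8]

Answer: 10 10 9 8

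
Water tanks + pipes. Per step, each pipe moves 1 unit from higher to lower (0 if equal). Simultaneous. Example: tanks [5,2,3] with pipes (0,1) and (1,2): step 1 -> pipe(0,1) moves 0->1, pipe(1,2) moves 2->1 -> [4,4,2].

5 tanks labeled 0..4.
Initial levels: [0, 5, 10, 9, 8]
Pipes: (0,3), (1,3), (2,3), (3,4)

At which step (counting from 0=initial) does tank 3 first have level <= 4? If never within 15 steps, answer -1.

Step 1: flows [3->0,3->1,2->3,3->4] -> levels [1 6 9 7 9]
Step 2: flows [3->0,3->1,2->3,4->3] -> levels [2 7 8 7 8]
Step 3: flows [3->0,1=3,2->3,4->3] -> levels [3 7 7 8 7]
Step 4: flows [3->0,3->1,3->2,3->4] -> levels [4 8 8 4 8]
Tank 3 first reaches <=4 at step 4

Answer: 4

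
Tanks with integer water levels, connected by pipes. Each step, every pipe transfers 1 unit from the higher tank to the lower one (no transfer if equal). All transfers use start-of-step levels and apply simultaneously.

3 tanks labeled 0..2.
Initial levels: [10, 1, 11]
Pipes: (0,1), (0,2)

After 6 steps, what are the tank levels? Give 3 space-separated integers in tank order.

Step 1: flows [0->1,2->0] -> levels [10 2 10]
Step 2: flows [0->1,0=2] -> levels [9 3 10]
Step 3: flows [0->1,2->0] -> levels [9 4 9]
Step 4: flows [0->1,0=2] -> levels [8 5 9]
Step 5: flows [0->1,2->0] -> levels [8 6 8]
Step 6: flows [0->1,0=2] -> levels [7 7 8]

Answer: 7 7 8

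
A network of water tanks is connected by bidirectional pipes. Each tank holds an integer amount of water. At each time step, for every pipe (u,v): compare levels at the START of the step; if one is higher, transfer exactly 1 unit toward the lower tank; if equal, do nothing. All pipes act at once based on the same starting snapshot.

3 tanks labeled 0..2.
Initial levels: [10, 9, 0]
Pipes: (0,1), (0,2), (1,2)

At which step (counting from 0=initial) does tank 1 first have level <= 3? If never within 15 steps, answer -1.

Step 1: flows [0->1,0->2,1->2] -> levels [8 9 2]
Step 2: flows [1->0,0->2,1->2] -> levels [8 7 4]
Step 3: flows [0->1,0->2,1->2] -> levels [6 7 6]
Step 4: flows [1->0,0=2,1->2] -> levels [7 5 7]
Step 5: flows [0->1,0=2,2->1] -> levels [6 7 6]
  -> period-2 cycle (repeats step 3); tank 1 never drops to <=3
Tank 1 never reaches <=3 within 15 steps

Answer: -1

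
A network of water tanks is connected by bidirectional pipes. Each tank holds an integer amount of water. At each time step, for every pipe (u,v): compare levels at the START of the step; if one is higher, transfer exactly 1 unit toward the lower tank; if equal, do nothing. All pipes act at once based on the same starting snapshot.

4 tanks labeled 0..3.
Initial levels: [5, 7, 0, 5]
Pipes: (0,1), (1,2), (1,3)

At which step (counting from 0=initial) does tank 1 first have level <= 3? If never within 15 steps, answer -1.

Step 1: flows [1->0,1->2,1->3] -> levels [6 4 1 6]
Step 2: flows [0->1,1->2,3->1] -> levels [5 5 2 5]
Step 3: flows [0=1,1->2,1=3] -> levels [5 4 3 5]
Step 4: flows [0->1,1->2,3->1] -> levels [4 5 4 4]
Step 5: flows [1->0,1->2,1->3] -> levels [5 2 5 5]
Tank 1 first reaches <=3 at step 5

Answer: 5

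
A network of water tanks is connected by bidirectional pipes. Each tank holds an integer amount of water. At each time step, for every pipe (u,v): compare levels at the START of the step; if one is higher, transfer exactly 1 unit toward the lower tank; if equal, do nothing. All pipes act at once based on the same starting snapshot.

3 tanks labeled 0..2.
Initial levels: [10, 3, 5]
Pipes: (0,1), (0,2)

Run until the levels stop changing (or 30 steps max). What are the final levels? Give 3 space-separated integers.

Step 1: flows [0->1,0->2] -> levels [8 4 6]
Step 2: flows [0->1,0->2] -> levels [6 5 7]
Step 3: flows [0->1,2->0] -> levels [6 6 6]
Step 4: flows [0=1,0=2] -> levels [6 6 6]
  -> stable (no change)

Answer: 6 6 6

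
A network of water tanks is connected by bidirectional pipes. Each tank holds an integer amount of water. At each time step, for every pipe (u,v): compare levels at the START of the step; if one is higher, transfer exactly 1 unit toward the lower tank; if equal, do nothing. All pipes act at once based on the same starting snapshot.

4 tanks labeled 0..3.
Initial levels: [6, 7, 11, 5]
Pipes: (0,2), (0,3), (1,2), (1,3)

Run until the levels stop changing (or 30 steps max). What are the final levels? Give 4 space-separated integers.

Answer: 8 8 7 6

Derivation:
Step 1: flows [2->0,0->3,2->1,1->3] -> levels [6 7 9 7]
Step 2: flows [2->0,3->0,2->1,1=3] -> levels [8 8 7 6]
Step 3: flows [0->2,0->3,1->2,1->3] -> levels [6 6 9 8]
Step 4: flows [2->0,3->0,2->1,3->1] -> levels [8 8 7 6]
  -> period-2 cycle: step 4 state = step 2 state; never stabilizes
  -> state at step 30: (30-2) mod 2 = 0, same as step 2 -> [8 8 7 6]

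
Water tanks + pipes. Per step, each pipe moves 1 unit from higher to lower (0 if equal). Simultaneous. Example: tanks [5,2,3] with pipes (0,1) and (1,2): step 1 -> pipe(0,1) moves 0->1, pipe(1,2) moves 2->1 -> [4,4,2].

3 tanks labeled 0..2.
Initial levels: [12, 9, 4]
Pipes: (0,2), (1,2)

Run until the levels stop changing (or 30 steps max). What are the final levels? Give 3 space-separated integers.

Step 1: flows [0->2,1->2] -> levels [11 8 6]
Step 2: flows [0->2,1->2] -> levels [10 7 8]
Step 3: flows [0->2,2->1] -> levels [9 8 8]
Step 4: flows [0->2,1=2] -> levels [8 8 9]
Step 5: flows [2->0,2->1] -> levels [9 9 7]
Step 6: flows [0->2,1->2] -> levels [8 8 9]
  -> period-2 cycle: step 6 state = step 4 state; never stabilizes
  -> state at step 30: (30-4) mod 2 = 0, same as step 4 -> [8 8 9]

Answer: 8 8 9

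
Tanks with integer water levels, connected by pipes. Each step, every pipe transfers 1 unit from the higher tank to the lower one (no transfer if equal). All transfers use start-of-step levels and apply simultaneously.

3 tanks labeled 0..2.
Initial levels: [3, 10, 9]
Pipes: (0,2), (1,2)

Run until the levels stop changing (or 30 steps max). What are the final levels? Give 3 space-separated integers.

Answer: 8 8 6

Derivation:
Step 1: flows [2->0,1->2] -> levels [4 9 9]
Step 2: flows [2->0,1=2] -> levels [5 9 8]
Step 3: flows [2->0,1->2] -> levels [6 8 8]
Step 4: flows [2->0,1=2] -> levels [7 8 7]
Step 5: flows [0=2,1->2] -> levels [7 7 8]
Step 6: flows [2->0,2->1] -> levels [8 8 6]
Step 7: flows [0->2,1->2] -> levels [7 7 8]
  -> period-2 cycle: step 7 state = step 5 state; never stabilizes
  -> state at step 30: (30-5) mod 2 = 1, same as step 6 -> [8 8 6]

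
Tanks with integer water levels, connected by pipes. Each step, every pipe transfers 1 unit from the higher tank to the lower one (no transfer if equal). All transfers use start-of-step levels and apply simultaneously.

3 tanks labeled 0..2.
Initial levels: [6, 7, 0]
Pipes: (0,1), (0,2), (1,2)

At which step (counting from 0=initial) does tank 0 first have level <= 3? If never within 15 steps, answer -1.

Answer: -1

Derivation:
Step 1: flows [1->0,0->2,1->2] -> levels [6 5 2]
Step 2: flows [0->1,0->2,1->2] -> levels [4 5 4]
Step 3: flows [1->0,0=2,1->2] -> levels [5 3 5]
Step 4: flows [0->1,0=2,2->1] -> levels [4 5 4]
  -> period-2 cycle (repeats step 2); tank 0 never drops to <=3
Tank 0 never reaches <=3 within 15 steps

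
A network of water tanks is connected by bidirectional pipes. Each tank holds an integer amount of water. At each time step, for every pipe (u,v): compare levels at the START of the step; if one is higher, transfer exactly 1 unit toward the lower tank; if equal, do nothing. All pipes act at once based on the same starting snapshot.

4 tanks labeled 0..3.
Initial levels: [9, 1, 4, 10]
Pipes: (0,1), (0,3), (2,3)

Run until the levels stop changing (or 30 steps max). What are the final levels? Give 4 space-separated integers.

Step 1: flows [0->1,3->0,3->2] -> levels [9 2 5 8]
Step 2: flows [0->1,0->3,3->2] -> levels [7 3 6 8]
Step 3: flows [0->1,3->0,3->2] -> levels [7 4 7 6]
Step 4: flows [0->1,0->3,2->3] -> levels [5 5 6 8]
Step 5: flows [0=1,3->0,3->2] -> levels [6 5 7 6]
Step 6: flows [0->1,0=3,2->3] -> levels [5 6 6 7]
Step 7: flows [1->0,3->0,3->2] -> levels [7 5 7 5]
Step 8: flows [0->1,0->3,2->3] -> levels [5 6 6 7]
  -> period-2 cycle: step 8 state = step 6 state; never stabilizes
  -> state at step 30: (30-6) mod 2 = 0, same as step 6 -> [5 6 6 7]

Answer: 5 6 6 7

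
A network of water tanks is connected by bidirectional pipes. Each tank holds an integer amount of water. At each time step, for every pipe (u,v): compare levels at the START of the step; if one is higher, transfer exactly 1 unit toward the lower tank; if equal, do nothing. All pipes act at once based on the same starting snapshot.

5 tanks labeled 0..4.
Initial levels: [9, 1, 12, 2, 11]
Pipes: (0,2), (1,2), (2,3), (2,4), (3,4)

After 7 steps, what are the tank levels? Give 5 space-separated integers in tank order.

Step 1: flows [2->0,2->1,2->3,2->4,4->3] -> levels [10 2 8 4 11]
Step 2: flows [0->2,2->1,2->3,4->2,4->3] -> levels [9 3 8 6 9]
Step 3: flows [0->2,2->1,2->3,4->2,4->3] -> levels [8 4 8 8 7]
Step 4: flows [0=2,2->1,2=3,2->4,3->4] -> levels [8 5 6 7 9]
Step 5: flows [0->2,2->1,3->2,4->2,4->3] -> levels [7 6 8 7 7]
Step 6: flows [2->0,2->1,2->3,2->4,3=4] -> levels [8 7 4 8 8]
Step 7: flows [0->2,1->2,3->2,4->2,3=4] -> levels [7 6 8 7 7]

Answer: 7 6 8 7 7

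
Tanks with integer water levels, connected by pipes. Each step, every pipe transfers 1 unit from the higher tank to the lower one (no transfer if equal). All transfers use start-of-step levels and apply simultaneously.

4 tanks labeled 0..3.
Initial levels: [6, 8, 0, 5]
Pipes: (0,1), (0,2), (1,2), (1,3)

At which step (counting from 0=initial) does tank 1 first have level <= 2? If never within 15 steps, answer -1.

Answer: -1

Derivation:
Step 1: flows [1->0,0->2,1->2,1->3] -> levels [6 5 2 6]
Step 2: flows [0->1,0->2,1->2,3->1] -> levels [4 6 4 5]
Step 3: flows [1->0,0=2,1->2,1->3] -> levels [5 3 5 6]
Step 4: flows [0->1,0=2,2->1,3->1] -> levels [4 6 4 5]
  -> period-2 cycle (repeats step 2); tank 1 never drops to <=2
Tank 1 never reaches <=2 within 15 steps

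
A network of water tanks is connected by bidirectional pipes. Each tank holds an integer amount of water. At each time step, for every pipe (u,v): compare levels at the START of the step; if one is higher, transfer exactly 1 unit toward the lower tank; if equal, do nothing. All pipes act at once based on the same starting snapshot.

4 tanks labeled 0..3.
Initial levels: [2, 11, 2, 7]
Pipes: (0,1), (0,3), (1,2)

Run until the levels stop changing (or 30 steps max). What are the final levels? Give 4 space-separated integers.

Answer: 5 6 5 6

Derivation:
Step 1: flows [1->0,3->0,1->2] -> levels [4 9 3 6]
Step 2: flows [1->0,3->0,1->2] -> levels [6 7 4 5]
Step 3: flows [1->0,0->3,1->2] -> levels [6 5 5 6]
Step 4: flows [0->1,0=3,1=2] -> levels [5 6 5 6]
Step 5: flows [1->0,3->0,1->2] -> levels [7 4 6 5]
Step 6: flows [0->1,0->3,2->1] -> levels [5 6 5 6]
  -> period-2 cycle: step 6 state = step 4 state; never stabilizes
  -> state at step 30: (30-4) mod 2 = 0, same as step 4 -> [5 6 5 6]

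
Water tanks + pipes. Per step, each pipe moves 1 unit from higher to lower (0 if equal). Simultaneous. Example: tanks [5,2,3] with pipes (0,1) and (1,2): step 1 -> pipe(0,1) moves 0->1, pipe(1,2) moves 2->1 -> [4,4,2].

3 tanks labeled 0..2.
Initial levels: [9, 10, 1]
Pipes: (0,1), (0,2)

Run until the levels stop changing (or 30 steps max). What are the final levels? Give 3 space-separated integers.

Answer: 6 7 7

Derivation:
Step 1: flows [1->0,0->2] -> levels [9 9 2]
Step 2: flows [0=1,0->2] -> levels [8 9 3]
Step 3: flows [1->0,0->2] -> levels [8 8 4]
Step 4: flows [0=1,0->2] -> levels [7 8 5]
Step 5: flows [1->0,0->2] -> levels [7 7 6]
Step 6: flows [0=1,0->2] -> levels [6 7 7]
Step 7: flows [1->0,2->0] -> levels [8 6 6]
Step 8: flows [0->1,0->2] -> levels [6 7 7]
  -> period-2 cycle: step 8 state = step 6 state; never stabilizes
  -> state at step 30: (30-6) mod 2 = 0, same as step 6 -> [6 7 7]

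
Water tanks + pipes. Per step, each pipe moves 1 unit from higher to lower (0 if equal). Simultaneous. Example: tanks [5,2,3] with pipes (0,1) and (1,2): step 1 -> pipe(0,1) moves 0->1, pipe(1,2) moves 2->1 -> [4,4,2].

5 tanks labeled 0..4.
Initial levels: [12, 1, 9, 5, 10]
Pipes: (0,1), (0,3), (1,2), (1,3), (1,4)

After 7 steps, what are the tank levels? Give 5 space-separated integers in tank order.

Step 1: flows [0->1,0->3,2->1,3->1,4->1] -> levels [10 5 8 5 9]
Step 2: flows [0->1,0->3,2->1,1=3,4->1] -> levels [8 8 7 6 8]
Step 3: flows [0=1,0->3,1->2,1->3,1=4] -> levels [7 6 8 8 8]
Step 4: flows [0->1,3->0,2->1,3->1,4->1] -> levels [7 10 7 6 7]
Step 5: flows [1->0,0->3,1->2,1->3,1->4] -> levels [7 6 8 8 8]
  -> period-2 cycle: step 5 state = step 3 state
  -> state at step 7: (7-3) mod 2 = 0, same as step 3 -> [7 6 8 8 8]

Answer: 7 6 8 8 8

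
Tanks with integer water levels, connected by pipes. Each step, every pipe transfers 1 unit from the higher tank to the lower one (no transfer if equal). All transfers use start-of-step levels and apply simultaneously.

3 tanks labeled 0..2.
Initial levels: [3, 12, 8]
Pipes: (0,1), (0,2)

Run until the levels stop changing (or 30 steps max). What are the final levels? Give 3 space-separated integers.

Step 1: flows [1->0,2->0] -> levels [5 11 7]
Step 2: flows [1->0,2->0] -> levels [7 10 6]
Step 3: flows [1->0,0->2] -> levels [7 9 7]
Step 4: flows [1->0,0=2] -> levels [8 8 7]
Step 5: flows [0=1,0->2] -> levels [7 8 8]
Step 6: flows [1->0,2->0] -> levels [9 7 7]
Step 7: flows [0->1,0->2] -> levels [7 8 8]
  -> period-2 cycle: step 7 state = step 5 state; never stabilizes
  -> state at step 30: (30-5) mod 2 = 1, same as step 6 -> [9 7 7]

Answer: 9 7 7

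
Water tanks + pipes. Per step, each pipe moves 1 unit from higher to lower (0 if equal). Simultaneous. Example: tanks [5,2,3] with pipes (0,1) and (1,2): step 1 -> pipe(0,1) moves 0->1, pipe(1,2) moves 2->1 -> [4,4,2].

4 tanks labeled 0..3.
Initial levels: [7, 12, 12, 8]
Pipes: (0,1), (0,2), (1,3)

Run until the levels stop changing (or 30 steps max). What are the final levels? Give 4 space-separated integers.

Step 1: flows [1->0,2->0,1->3] -> levels [9 10 11 9]
Step 2: flows [1->0,2->0,1->3] -> levels [11 8 10 10]
Step 3: flows [0->1,0->2,3->1] -> levels [9 10 11 9]
  -> period-2 cycle: step 3 state = step 1 state; never stabilizes
  -> state at step 30: (30-1) mod 2 = 1, same as step 2 -> [11 8 10 10]

Answer: 11 8 10 10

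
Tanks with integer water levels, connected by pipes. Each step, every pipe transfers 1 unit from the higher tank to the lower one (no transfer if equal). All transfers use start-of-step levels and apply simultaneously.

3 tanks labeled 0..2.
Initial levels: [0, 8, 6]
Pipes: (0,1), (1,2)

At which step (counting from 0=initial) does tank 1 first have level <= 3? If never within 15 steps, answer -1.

Step 1: flows [1->0,1->2] -> levels [1 6 7]
Step 2: flows [1->0,2->1] -> levels [2 6 6]
Step 3: flows [1->0,1=2] -> levels [3 5 6]
Step 4: flows [1->0,2->1] -> levels [4 5 5]
Step 5: flows [1->0,1=2] -> levels [5 4 5]
Step 6: flows [0->1,2->1] -> levels [4 6 4]
Step 7: flows [1->0,1->2] -> levels [5 4 5]
  -> period-2 cycle (repeats step 5); tank 1 never drops to <=3
Tank 1 never reaches <=3 within 15 steps

Answer: -1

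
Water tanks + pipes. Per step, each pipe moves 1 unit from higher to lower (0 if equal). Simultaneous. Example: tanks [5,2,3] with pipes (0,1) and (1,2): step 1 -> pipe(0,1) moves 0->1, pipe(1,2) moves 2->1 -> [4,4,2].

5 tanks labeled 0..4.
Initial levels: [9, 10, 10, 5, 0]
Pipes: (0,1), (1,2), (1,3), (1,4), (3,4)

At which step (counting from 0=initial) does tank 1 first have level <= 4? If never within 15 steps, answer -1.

Step 1: flows [1->0,1=2,1->3,1->4,3->4] -> levels [10 7 10 5 2]
Step 2: flows [0->1,2->1,1->3,1->4,3->4] -> levels [9 7 9 5 4]
Step 3: flows [0->1,2->1,1->3,1->4,3->4] -> levels [8 7 8 5 6]
Step 4: flows [0->1,2->1,1->3,1->4,4->3] -> levels [7 7 7 7 6]
Step 5: flows [0=1,1=2,1=3,1->4,3->4] -> levels [7 6 7 6 8]
Step 6: flows [0->1,2->1,1=3,4->1,4->3] -> levels [6 9 6 7 6]
Step 7: flows [1->0,1->2,1->3,1->4,3->4] -> levels [7 5 7 7 8]
Step 8: flows [0->1,2->1,3->1,4->1,4->3] -> levels [6 9 6 7 6]
  -> period-2 cycle (repeats step 6); tank 1 never drops to <=4
Tank 1 never reaches <=4 within 15 steps

Answer: -1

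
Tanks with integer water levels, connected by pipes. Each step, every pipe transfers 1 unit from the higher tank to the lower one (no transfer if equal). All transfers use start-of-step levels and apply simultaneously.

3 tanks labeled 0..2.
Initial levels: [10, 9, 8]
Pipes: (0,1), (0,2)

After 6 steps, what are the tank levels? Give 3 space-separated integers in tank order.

Answer: 10 9 8

Derivation:
Step 1: flows [0->1,0->2] -> levels [8 10 9]
Step 2: flows [1->0,2->0] -> levels [10 9 8]
  -> period-2 cycle: step 2 state = step 0 state
  -> state at step 6: (6-0) mod 2 = 0, same as step 0 -> [10 9 8]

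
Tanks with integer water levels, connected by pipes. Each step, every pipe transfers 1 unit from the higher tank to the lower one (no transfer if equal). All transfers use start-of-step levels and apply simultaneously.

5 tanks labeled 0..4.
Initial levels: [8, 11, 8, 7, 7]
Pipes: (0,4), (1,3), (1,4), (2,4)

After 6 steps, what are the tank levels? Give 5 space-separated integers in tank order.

Step 1: flows [0->4,1->3,1->4,2->4] -> levels [7 9 7 8 10]
Step 2: flows [4->0,1->3,4->1,4->2] -> levels [8 9 8 9 7]
Step 3: flows [0->4,1=3,1->4,2->4] -> levels [7 8 7 9 10]
Step 4: flows [4->0,3->1,4->1,4->2] -> levels [8 10 8 8 7]
Step 5: flows [0->4,1->3,1->4,2->4] -> levels [7 8 7 9 10]
  -> period-2 cycle: step 5 state = step 3 state
  -> state at step 6: (6-3) mod 2 = 1, same as step 4 -> [8 10 8 8 7]

Answer: 8 10 8 8 7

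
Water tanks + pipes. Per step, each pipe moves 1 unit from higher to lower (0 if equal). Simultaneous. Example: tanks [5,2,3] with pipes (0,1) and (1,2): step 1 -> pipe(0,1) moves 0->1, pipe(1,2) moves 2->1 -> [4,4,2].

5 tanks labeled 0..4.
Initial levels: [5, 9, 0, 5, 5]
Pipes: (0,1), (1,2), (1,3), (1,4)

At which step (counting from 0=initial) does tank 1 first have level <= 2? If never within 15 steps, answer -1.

Answer: 5

Derivation:
Step 1: flows [1->0,1->2,1->3,1->4] -> levels [6 5 1 6 6]
Step 2: flows [0->1,1->2,3->1,4->1] -> levels [5 7 2 5 5]
Step 3: flows [1->0,1->2,1->3,1->4] -> levels [6 3 3 6 6]
Step 4: flows [0->1,1=2,3->1,4->1] -> levels [5 6 3 5 5]
Step 5: flows [1->0,1->2,1->3,1->4] -> levels [6 2 4 6 6]
Tank 1 first reaches <=2 at step 5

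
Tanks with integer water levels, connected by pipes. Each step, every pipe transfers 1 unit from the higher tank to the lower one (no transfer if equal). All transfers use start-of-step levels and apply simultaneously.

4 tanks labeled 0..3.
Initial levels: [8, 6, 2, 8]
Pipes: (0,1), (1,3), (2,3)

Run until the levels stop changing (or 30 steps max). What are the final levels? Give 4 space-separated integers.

Step 1: flows [0->1,3->1,3->2] -> levels [7 8 3 6]
Step 2: flows [1->0,1->3,3->2] -> levels [8 6 4 6]
Step 3: flows [0->1,1=3,3->2] -> levels [7 7 5 5]
Step 4: flows [0=1,1->3,2=3] -> levels [7 6 5 6]
Step 5: flows [0->1,1=3,3->2] -> levels [6 7 6 5]
Step 6: flows [1->0,1->3,2->3] -> levels [7 5 5 7]
Step 7: flows [0->1,3->1,3->2] -> levels [6 7 6 5]
  -> period-2 cycle: step 7 state = step 5 state; never stabilizes
  -> state at step 30: (30-5) mod 2 = 1, same as step 6 -> [7 5 5 7]

Answer: 7 5 5 7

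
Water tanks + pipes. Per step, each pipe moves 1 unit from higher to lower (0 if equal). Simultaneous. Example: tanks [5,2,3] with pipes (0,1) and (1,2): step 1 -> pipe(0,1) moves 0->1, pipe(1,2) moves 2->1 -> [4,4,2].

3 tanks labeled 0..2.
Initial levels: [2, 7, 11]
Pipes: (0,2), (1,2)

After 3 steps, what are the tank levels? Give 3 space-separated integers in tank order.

Step 1: flows [2->0,2->1] -> levels [3 8 9]
Step 2: flows [2->0,2->1] -> levels [4 9 7]
Step 3: flows [2->0,1->2] -> levels [5 8 7]

Answer: 5 8 7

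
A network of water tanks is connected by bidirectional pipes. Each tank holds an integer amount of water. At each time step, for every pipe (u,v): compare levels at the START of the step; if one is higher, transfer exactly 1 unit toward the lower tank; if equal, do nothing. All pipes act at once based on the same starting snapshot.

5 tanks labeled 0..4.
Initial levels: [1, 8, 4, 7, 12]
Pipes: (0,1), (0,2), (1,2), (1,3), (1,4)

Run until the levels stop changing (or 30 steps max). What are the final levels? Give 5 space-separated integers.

Step 1: flows [1->0,2->0,1->2,1->3,4->1] -> levels [3 6 4 8 11]
Step 2: flows [1->0,2->0,1->2,3->1,4->1] -> levels [5 6 4 7 10]
Step 3: flows [1->0,0->2,1->2,3->1,4->1] -> levels [5 6 6 6 9]
Step 4: flows [1->0,2->0,1=2,1=3,4->1] -> levels [7 6 5 6 8]
Step 5: flows [0->1,0->2,1->2,1=3,4->1] -> levels [5 7 7 6 7]
Step 6: flows [1->0,2->0,1=2,1->3,1=4] -> levels [7 5 6 7 7]
Step 7: flows [0->1,0->2,2->1,3->1,4->1] -> levels [5 9 6 6 6]
Step 8: flows [1->0,2->0,1->2,1->3,1->4] -> levels [7 5 6 7 7]
  -> period-2 cycle: step 8 state = step 6 state; never stabilizes
  -> state at step 30: (30-6) mod 2 = 0, same as step 6 -> [7 5 6 7 7]

Answer: 7 5 6 7 7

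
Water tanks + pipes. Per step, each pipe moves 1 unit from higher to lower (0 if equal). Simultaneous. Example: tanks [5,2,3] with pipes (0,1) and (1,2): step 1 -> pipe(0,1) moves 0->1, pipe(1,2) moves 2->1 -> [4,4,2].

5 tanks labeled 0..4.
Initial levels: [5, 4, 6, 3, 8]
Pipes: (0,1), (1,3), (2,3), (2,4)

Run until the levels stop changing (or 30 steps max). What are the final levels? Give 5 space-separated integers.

Answer: 4 6 7 4 5

Derivation:
Step 1: flows [0->1,1->3,2->3,4->2] -> levels [4 4 6 5 7]
Step 2: flows [0=1,3->1,2->3,4->2] -> levels [4 5 6 5 6]
Step 3: flows [1->0,1=3,2->3,2=4] -> levels [5 4 5 6 6]
Step 4: flows [0->1,3->1,3->2,4->2] -> levels [4 6 7 4 5]
Step 5: flows [1->0,1->3,2->3,2->4] -> levels [5 4 5 6 6]
  -> period-2 cycle: step 5 state = step 3 state; never stabilizes
  -> state at step 30: (30-3) mod 2 = 1, same as step 4 -> [4 6 7 4 5]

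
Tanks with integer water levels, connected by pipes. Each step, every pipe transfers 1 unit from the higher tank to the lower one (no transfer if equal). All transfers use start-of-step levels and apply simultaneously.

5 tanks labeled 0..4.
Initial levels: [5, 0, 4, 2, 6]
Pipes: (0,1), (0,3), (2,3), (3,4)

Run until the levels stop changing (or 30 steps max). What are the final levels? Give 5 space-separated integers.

Step 1: flows [0->1,0->3,2->3,4->3] -> levels [3 1 3 5 5]
Step 2: flows [0->1,3->0,3->2,3=4] -> levels [3 2 4 3 5]
Step 3: flows [0->1,0=3,2->3,4->3] -> levels [2 3 3 5 4]
Step 4: flows [1->0,3->0,3->2,3->4] -> levels [4 2 4 2 5]
Step 5: flows [0->1,0->3,2->3,4->3] -> levels [2 3 3 5 4]
  -> period-2 cycle: step 5 state = step 3 state; never stabilizes
  -> state at step 30: (30-3) mod 2 = 1, same as step 4 -> [4 2 4 2 5]

Answer: 4 2 4 2 5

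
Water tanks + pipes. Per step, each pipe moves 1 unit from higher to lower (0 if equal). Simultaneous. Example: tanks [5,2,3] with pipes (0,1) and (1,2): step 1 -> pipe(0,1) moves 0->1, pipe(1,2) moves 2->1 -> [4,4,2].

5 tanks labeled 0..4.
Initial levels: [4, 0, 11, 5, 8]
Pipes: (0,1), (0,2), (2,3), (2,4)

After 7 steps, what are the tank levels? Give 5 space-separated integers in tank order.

Step 1: flows [0->1,2->0,2->3,2->4] -> levels [4 1 8 6 9]
Step 2: flows [0->1,2->0,2->3,4->2] -> levels [4 2 7 7 8]
Step 3: flows [0->1,2->0,2=3,4->2] -> levels [4 3 7 7 7]
Step 4: flows [0->1,2->0,2=3,2=4] -> levels [4 4 6 7 7]
Step 5: flows [0=1,2->0,3->2,4->2] -> levels [5 4 7 6 6]
Step 6: flows [0->1,2->0,2->3,2->4] -> levels [5 5 4 7 7]
Step 7: flows [0=1,0->2,3->2,4->2] -> levels [4 5 7 6 6]

Answer: 4 5 7 6 6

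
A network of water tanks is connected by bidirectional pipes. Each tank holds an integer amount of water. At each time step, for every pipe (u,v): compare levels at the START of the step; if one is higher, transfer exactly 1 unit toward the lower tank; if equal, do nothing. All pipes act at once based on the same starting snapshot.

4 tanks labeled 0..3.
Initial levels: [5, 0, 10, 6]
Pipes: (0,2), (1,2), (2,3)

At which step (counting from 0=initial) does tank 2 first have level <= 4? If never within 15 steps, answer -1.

Answer: 6

Derivation:
Step 1: flows [2->0,2->1,2->3] -> levels [6 1 7 7]
Step 2: flows [2->0,2->1,2=3] -> levels [7 2 5 7]
Step 3: flows [0->2,2->1,3->2] -> levels [6 3 6 6]
Step 4: flows [0=2,2->1,2=3] -> levels [6 4 5 6]
Step 5: flows [0->2,2->1,3->2] -> levels [5 5 6 5]
Step 6: flows [2->0,2->1,2->3] -> levels [6 6 3 6]
Tank 2 first reaches <=4 at step 6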